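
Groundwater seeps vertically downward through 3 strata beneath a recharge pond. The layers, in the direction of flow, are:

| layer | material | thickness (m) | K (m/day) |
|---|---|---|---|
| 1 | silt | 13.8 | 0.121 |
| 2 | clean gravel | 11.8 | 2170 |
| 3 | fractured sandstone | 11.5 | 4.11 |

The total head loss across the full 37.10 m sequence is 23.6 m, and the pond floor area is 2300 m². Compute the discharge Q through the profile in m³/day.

Flow is perpendicular to layering, so the layers act in series and the equivalent K is the thickness-weighted harmonic mean.
Total thickness L = 13.8 + 11.8 + 11.5 = 37.10 m.
Σ(b_i/K_i) = 13.8/0.121 + 11.8/2170 + 11.5/4.11 = 116.9 d.
K_eq = L / Σ(b_i/K_i) = 37.10 / 116.9 = 0.3175 m/day.
Q = K_eq · A · (Δh/L) = 0.3175 × 2300 × (23.6/37.10) = 464.5 m³/day.

465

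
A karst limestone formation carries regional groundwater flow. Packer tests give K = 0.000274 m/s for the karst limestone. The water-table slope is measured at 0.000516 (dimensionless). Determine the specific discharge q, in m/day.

0.0122

Convert K: 0.000274 m/s × 86400 = 23.67 m/day.
Hydraulic gradient i = 0.000516.
Specific discharge q = K · i = 23.67 × 0.0005160 = 0.01222 m/day.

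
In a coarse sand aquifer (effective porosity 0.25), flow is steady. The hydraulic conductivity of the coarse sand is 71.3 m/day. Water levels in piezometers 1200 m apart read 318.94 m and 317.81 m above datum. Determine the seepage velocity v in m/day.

Hydraulic gradient i = (318.94 − 317.81) / 1200 = 1.13 / 1200 = 0.0009417.
Darcy flux q = K · i = 71.30 × 0.0009417 = 0.06714 m/day.
Seepage velocity v = q / n_e = 0.06714 / 0.25 = 0.2686 m/day.

0.269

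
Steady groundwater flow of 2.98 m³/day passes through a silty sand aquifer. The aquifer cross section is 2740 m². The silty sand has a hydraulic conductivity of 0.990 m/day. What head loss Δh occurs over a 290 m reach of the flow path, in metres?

0.319

From Q = K·A·i, i = Q / (K·A) = 2.98 / (0.9900 × 2740) = 0.001099.
Head loss Δh = i · L = 0.001099 × 290 = 0.3186 m.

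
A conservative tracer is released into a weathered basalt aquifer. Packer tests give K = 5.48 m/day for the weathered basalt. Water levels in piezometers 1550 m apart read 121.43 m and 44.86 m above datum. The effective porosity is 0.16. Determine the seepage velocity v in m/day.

Hydraulic gradient i = (121.43 − 44.86) / 1550 = 76.57 / 1550 = 0.04940.
Darcy flux q = K · i = 5.480 × 0.04940 = 0.2707 m/day.
Seepage velocity v = q / n_e = 0.2707 / 0.16 = 1.692 m/day.

1.69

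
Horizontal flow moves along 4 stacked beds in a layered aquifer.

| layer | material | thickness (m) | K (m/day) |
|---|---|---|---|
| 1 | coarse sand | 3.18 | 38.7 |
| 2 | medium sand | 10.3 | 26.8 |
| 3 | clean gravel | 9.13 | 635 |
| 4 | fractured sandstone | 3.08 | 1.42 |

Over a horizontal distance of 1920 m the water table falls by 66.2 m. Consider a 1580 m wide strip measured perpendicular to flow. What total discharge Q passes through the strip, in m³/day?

338000

Flow is parallel to layering, so each bed carries its own Darcy discharge and the transmissivities add.
Σ(K_i·b_i) = 38.7×3.18 + 26.8×10.3 + 635×9.13 + 1.42×3.08 = 6201 m²/day.
Hydraulic gradient i = Δh / L = 66.2 / 1920 = 0.03448.
Q = Σ(K_i·b_i) · W · i = 6201 × 1580 × 0.03448 = 3.378e+05 m³/day.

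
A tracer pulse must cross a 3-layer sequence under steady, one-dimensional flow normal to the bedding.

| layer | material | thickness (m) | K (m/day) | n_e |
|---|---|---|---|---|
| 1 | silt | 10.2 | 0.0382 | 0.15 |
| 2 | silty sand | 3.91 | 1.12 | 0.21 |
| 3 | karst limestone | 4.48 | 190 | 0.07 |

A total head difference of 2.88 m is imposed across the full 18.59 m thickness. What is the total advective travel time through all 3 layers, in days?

With flow normal to the layers, continuity requires the same specific discharge q through every layer.
Σ(b_i/K_i) = 10.2/0.0382 + 3.91/1.12 + 4.48/190 = 270.5 d.
q = Δh / Σ(b_i/K_i) = 2.88 / 270.5 = 0.01065 m/day.
In each layer the seepage velocity is v_i = q/n_i, so the layer transit time is t_i = b_i·n_i / q:
  layer 1 (silt): t_1 = 10.2 × 0.15 / 0.01065 = 143.7 d
  layer 2 (silty sand): t_2 = 3.91 × 0.21 / 0.01065 = 77.13 d
  layer 3 (karst limestone): t_3 = 4.48 × 0.07 / 0.01065 = 29.46 d
Total t = Σ t_i = 250.3 days.

250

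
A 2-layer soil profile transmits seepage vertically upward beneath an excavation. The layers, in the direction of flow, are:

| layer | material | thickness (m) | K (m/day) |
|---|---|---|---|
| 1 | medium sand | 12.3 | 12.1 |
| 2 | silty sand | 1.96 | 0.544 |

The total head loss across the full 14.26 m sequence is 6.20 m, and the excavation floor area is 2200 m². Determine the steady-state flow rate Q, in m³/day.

Flow is perpendicular to layering, so the layers act in series and the equivalent K is the thickness-weighted harmonic mean.
Total thickness L = 12.3 + 1.96 = 14.26 m.
Σ(b_i/K_i) = 12.3/12.1 + 1.96/0.544 = 4.619 d.
K_eq = L / Σ(b_i/K_i) = 14.26 / 4.619 = 3.087 m/day.
Q = K_eq · A · (Δh/L) = 3.087 × 2200 × (6.20/14.26) = 2953 m³/day.

2950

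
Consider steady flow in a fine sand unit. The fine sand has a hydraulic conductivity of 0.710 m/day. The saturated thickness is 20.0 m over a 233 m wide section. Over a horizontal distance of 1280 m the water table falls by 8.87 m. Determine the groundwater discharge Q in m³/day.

Cross-sectional area A = 233 × 20.0 = 4660 m².
Hydraulic gradient i = Δh / L = 8.87 / 1280 = 0.006930.
Darcy's law: Q = K · A · i = 0.7100 × 4660 × 0.006930 = 22.93 m³/day.

22.9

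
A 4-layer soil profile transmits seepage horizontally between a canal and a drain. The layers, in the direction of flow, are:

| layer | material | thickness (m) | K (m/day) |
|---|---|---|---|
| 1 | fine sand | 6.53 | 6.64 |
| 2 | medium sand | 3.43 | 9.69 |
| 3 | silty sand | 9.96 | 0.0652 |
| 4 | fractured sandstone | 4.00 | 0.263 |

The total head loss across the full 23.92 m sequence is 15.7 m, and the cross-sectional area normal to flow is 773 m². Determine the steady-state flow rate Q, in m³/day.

71.7

Flow is perpendicular to layering, so the layers act in series and the equivalent K is the thickness-weighted harmonic mean.
Total thickness L = 6.53 + 3.43 + 9.96 + 4.00 = 23.92 m.
Σ(b_i/K_i) = 6.53/6.64 + 3.43/9.69 + 9.96/0.0652 + 4.00/0.263 = 169.3 d.
K_eq = L / Σ(b_i/K_i) = 23.92 / 169.3 = 0.1413 m/day.
Q = K_eq · A · (Δh/L) = 0.1413 × 773 × (15.7/23.92) = 71.68 m³/day.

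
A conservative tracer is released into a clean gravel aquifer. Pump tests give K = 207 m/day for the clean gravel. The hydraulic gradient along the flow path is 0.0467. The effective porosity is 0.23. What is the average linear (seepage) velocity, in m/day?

42.0

Hydraulic gradient i = 0.0467.
Darcy flux q = K · i = 207.0 × 0.04670 = 9.667 m/day.
Seepage velocity v = q / n_e = 9.667 / 0.23 = 42.03 m/day.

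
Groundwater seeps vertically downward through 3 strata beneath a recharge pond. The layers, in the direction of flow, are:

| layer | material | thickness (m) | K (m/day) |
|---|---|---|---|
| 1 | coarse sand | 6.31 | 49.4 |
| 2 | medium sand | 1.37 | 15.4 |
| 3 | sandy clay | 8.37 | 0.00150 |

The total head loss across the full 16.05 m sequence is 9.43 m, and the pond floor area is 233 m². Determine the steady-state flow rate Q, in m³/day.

Flow is perpendicular to layering, so the layers act in series and the equivalent K is the thickness-weighted harmonic mean.
Total thickness L = 6.31 + 1.37 + 8.37 = 16.05 m.
Σ(b_i/K_i) = 6.31/49.4 + 1.37/15.4 + 8.37/0.00150 = 5580 d.
K_eq = L / Σ(b_i/K_i) = 16.05 / 5580 = 0.002876 m/day.
Q = K_eq · A · (Δh/L) = 0.002876 × 233 × (9.43/16.05) = 0.3937 m³/day.

0.394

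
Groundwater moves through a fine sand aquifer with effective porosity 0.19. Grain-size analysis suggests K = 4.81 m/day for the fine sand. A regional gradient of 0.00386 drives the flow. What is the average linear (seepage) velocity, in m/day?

0.0977

Hydraulic gradient i = 0.00386.
Darcy flux q = K · i = 4.810 × 0.003860 = 0.01857 m/day.
Seepage velocity v = q / n_e = 0.01857 / 0.19 = 0.09772 m/day.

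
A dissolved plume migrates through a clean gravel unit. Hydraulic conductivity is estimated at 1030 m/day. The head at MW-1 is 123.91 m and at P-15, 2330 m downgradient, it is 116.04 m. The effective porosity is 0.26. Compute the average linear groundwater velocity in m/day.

Hydraulic gradient i = (123.91 − 116.04) / 2330 = 7.87 / 2330 = 0.003378.
Darcy flux q = K · i = 1030 × 0.003378 = 3.479 m/day.
Seepage velocity v = q / n_e = 3.479 / 0.26 = 13.38 m/day.

13.4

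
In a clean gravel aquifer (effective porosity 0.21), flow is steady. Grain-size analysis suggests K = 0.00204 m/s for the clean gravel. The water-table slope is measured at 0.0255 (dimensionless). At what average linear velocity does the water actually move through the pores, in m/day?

21.4

Convert K: 0.00204 m/s × 86400 = 176.3 m/day.
Hydraulic gradient i = 0.0255.
Darcy flux q = K · i = 176.3 × 0.02550 = 4.495 m/day.
Seepage velocity v = q / n_e = 4.495 / 0.21 = 21.40 m/day.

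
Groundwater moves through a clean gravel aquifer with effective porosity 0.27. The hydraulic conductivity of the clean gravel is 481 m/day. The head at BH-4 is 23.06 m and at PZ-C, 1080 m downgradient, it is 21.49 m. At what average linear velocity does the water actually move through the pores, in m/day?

Hydraulic gradient i = (23.06 − 21.49) / 1080 = 1.57 / 1080 = 0.001454.
Darcy flux q = K · i = 481.0 × 0.001454 = 0.6992 m/day.
Seepage velocity v = q / n_e = 0.6992 / 0.27 = 2.590 m/day.

2.59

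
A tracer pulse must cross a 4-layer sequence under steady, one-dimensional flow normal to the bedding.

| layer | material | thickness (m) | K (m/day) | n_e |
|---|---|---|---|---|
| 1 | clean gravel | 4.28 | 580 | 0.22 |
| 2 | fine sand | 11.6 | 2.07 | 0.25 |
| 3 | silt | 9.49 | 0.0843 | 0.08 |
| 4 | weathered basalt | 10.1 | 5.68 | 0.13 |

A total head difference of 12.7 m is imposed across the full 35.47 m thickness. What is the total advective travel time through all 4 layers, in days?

55.9

With flow normal to the layers, continuity requires the same specific discharge q through every layer.
Σ(b_i/K_i) = 4.28/580 + 11.6/2.07 + 9.49/0.0843 + 10.1/5.68 = 120.0 d.
q = Δh / Σ(b_i/K_i) = 12.7 / 120.0 = 0.1059 m/day.
In each layer the seepage velocity is v_i = q/n_i, so the layer transit time is t_i = b_i·n_i / q:
  layer 1 (clean gravel): t_1 = 4.28 × 0.22 / 0.1059 = 8.894 d
  layer 2 (fine sand): t_2 = 11.6 × 0.25 / 0.1059 = 27.39 d
  layer 3 (silt): t_3 = 9.49 × 0.08 / 0.1059 = 7.171 d
  layer 4 (weathered basalt): t_4 = 10.1 × 0.13 / 0.1059 = 12.40 d
Total t = Σ t_i = 55.86 days.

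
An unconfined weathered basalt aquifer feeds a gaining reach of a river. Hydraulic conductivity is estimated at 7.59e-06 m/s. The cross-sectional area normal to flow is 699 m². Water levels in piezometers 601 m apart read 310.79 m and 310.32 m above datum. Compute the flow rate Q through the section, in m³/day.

0.358

Convert K: 7.59e-06 m/s × 86400 = 0.6558 m/day.
Hydraulic gradient i = (310.79 − 310.32) / 601 = 0.47 / 601 = 0.0007820.
Darcy's law: Q = K · A · i = 0.6558 × 699.0 × 0.0007820 = 0.3585 m³/day.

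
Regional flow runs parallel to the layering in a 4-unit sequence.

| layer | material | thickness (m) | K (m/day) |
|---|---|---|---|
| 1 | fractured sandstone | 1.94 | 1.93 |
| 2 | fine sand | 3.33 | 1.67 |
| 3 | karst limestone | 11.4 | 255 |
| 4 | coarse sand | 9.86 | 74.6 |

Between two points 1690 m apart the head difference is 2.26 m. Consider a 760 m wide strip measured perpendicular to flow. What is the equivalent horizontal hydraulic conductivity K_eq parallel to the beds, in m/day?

Flow is parallel to layering, so each bed carries its own Darcy discharge and the transmissivities add.
Σ(K_i·b_i) = 1.93×1.94 + 1.67×3.33 + 255×11.4 + 74.6×9.86 = 3652 m²/day.
Total thickness b = 26.53 m, so K_eq = Σ(K_i·b_i)/b = 137.7 m/day.

138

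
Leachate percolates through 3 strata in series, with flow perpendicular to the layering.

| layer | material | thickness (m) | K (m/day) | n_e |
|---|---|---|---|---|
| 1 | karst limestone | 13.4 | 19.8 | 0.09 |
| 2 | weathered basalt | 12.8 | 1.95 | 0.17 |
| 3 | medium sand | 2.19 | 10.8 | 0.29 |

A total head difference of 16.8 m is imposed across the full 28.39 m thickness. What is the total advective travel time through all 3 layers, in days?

With flow normal to the layers, continuity requires the same specific discharge q through every layer.
Σ(b_i/K_i) = 13.4/19.8 + 12.8/1.95 + 2.19/10.8 = 7.444 d.
q = Δh / Σ(b_i/K_i) = 16.8 / 7.444 = 2.257 m/day.
In each layer the seepage velocity is v_i = q/n_i, so the layer transit time is t_i = b_i·n_i / q:
  layer 1 (karst limestone): t_1 = 13.4 × 0.09 / 2.257 = 0.5343 d
  layer 2 (weathered basalt): t_2 = 12.8 × 0.17 / 2.257 = 0.9641 d
  layer 3 (medium sand): t_3 = 2.19 × 0.29 / 2.257 = 0.2814 d
Total t = Σ t_i = 1.780 days.

1.78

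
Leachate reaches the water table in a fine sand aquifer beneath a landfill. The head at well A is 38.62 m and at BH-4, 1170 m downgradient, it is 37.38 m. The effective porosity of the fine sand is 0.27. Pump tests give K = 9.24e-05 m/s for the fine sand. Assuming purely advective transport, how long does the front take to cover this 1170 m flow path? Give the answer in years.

102

Convert K: 9.24e-05 m/s × 86400 = 7.983 m/day.
Hydraulic gradient i = (38.62 − 37.38) / 1170 = 1.24 / 1170 = 0.001060.
Darcy flux q = K · i = 7.983 × 0.001060 = 0.008461 m/day.
Seepage velocity v = q / n_e = 0.008461 / 0.27 = 0.03134 m/day.
Travel time t = L / v = 1170 / 0.03134 = 37336 days = 102.2 years.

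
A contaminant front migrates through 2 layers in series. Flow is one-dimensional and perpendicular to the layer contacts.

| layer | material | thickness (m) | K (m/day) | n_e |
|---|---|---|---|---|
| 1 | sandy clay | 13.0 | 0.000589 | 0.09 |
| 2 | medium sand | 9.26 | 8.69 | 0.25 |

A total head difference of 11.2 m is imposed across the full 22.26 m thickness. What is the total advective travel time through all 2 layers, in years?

With flow normal to the layers, continuity requires the same specific discharge q through every layer.
Σ(b_i/K_i) = 13.0/0.000589 + 9.26/8.69 = 22072 d.
q = Δh / Σ(b_i/K_i) = 11.2 / 22072 = 0.0005074 m/day.
In each layer the seepage velocity is v_i = q/n_i, so the layer transit time is t_i = b_i·n_i / q:
  layer 1 (sandy clay): t_1 = 13.0 × 0.09 / 0.0005074 = 2306 d
  layer 2 (medium sand): t_2 = 9.26 × 0.25 / 0.0005074 = 4562 d
Total t = Σ t_i = 6868 days = 18.80 years.

18.8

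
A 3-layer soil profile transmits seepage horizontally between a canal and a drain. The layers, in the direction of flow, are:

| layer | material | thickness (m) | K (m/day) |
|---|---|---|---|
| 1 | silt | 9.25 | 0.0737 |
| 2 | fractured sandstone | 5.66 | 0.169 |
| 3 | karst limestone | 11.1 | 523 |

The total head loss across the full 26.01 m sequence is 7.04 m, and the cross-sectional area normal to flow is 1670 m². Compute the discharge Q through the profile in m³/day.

73.9

Flow is perpendicular to layering, so the layers act in series and the equivalent K is the thickness-weighted harmonic mean.
Total thickness L = 9.25 + 5.66 + 11.1 = 26.01 m.
Σ(b_i/K_i) = 9.25/0.0737 + 5.66/0.169 + 11.1/523 = 159.0 d.
K_eq = L / Σ(b_i/K_i) = 26.01 / 159.0 = 0.1636 m/day.
Q = K_eq · A · (Δh/L) = 0.1636 × 1670 × (7.04/26.01) = 73.93 m³/day.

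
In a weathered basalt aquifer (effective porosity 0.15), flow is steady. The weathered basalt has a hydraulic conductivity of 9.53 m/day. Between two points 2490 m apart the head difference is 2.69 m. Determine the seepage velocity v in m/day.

Hydraulic gradient i = Δh / L = 2.69 / 2490 = 0.001080.
Darcy flux q = K · i = 9.530 × 0.001080 = 0.01030 m/day.
Seepage velocity v = q / n_e = 0.01030 / 0.15 = 0.06864 m/day.

0.0686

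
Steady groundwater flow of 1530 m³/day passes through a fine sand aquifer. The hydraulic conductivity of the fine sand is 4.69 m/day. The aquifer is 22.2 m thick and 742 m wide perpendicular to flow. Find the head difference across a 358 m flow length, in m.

Cross-sectional area A = 742 × 22.2 = 16472 m².
From Q = K·A·i, i = Q / (K·A) = 1530 / (4.690 × 16472) = 0.01980.
Head loss Δh = i · L = 0.01980 × 358 = 7.090 m.

7.09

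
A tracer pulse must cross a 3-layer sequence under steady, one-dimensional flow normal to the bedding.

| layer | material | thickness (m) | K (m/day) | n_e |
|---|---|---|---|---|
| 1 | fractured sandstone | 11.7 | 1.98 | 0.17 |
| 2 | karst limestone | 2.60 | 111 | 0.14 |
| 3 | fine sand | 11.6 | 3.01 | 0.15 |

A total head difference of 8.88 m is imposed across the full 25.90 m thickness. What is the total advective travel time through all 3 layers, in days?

4.51

With flow normal to the layers, continuity requires the same specific discharge q through every layer.
Σ(b_i/K_i) = 11.7/1.98 + 2.60/111 + 11.6/3.01 = 9.786 d.
q = Δh / Σ(b_i/K_i) = 8.88 / 9.786 = 0.9074 m/day.
In each layer the seepage velocity is v_i = q/n_i, so the layer transit time is t_i = b_i·n_i / q:
  layer 1 (fractured sandstone): t_1 = 11.7 × 0.17 / 0.9074 = 2.192 d
  layer 2 (karst limestone): t_2 = 2.60 × 0.14 / 0.9074 = 0.4012 d
  layer 3 (fine sand): t_3 = 11.6 × 0.15 / 0.9074 = 1.918 d
Total t = Σ t_i = 4.511 days.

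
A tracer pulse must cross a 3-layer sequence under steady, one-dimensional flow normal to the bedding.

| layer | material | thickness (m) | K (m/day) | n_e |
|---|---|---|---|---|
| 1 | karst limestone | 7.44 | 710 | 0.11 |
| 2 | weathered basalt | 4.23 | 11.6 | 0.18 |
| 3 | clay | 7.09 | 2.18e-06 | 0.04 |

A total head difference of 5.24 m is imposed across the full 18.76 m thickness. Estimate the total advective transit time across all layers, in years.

3170

With flow normal to the layers, continuity requires the same specific discharge q through every layer.
Σ(b_i/K_i) = 7.44/710 + 4.23/11.6 + 7.09/2.18e-06 = 3.252e+06 d.
q = Δh / Σ(b_i/K_i) = 5.24 / 3.252e+06 = 1.611e-06 m/day.
In each layer the seepage velocity is v_i = q/n_i, so the layer transit time is t_i = b_i·n_i / q:
  layer 1 (karst limestone): t_1 = 7.44 × 0.11 / 1.611e-06 = 5.080e+05 d
  layer 2 (weathered basalt): t_2 = 4.23 × 0.18 / 1.611e-06 = 4.726e+05 d
  layer 3 (clay): t_3 = 7.09 × 0.04 / 1.611e-06 = 1.760e+05 d
Total t = Σ t_i = 1.157e+06 days = 3166 years.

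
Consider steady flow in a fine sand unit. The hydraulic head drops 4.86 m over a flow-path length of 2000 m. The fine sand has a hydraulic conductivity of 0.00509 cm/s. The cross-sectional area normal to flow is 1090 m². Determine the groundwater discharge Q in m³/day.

11.6

Convert K: 0.00509 cm/s × 864 = 4.398 m/day.
Hydraulic gradient i = Δh / L = 4.86 / 2000 = 0.002430.
Darcy's law: Q = K · A · i = 4.398 × 1090 × 0.002430 = 11.65 m³/day.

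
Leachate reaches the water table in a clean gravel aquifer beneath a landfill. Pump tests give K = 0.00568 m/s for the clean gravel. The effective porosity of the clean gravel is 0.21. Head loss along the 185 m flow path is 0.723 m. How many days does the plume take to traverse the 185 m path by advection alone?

20.3

Convert K: 0.00568 m/s × 86400 = 490.8 m/day.
Hydraulic gradient i = Δh / L = 0.723 / 185 = 0.003908.
Darcy flux q = K · i = 490.8 × 0.003908 = 1.918 m/day.
Seepage velocity v = q / n_e = 1.918 / 0.21 = 9.133 m/day.
Travel time t = L / v = 185 / 9.133 = 20.26 days.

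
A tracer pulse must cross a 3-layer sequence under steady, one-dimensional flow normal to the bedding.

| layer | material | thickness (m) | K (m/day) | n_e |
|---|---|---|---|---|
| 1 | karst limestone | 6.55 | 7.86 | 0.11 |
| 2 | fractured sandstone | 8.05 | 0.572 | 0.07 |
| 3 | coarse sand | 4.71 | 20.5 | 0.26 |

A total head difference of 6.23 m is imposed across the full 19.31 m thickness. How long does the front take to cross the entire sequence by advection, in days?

With flow normal to the layers, continuity requires the same specific discharge q through every layer.
Σ(b_i/K_i) = 6.55/7.86 + 8.05/0.572 + 4.71/20.5 = 15.14 d.
q = Δh / Σ(b_i/K_i) = 6.23 / 15.14 = 0.4116 m/day.
In each layer the seepage velocity is v_i = q/n_i, so the layer transit time is t_i = b_i·n_i / q:
  layer 1 (karst limestone): t_1 = 6.55 × 0.11 / 0.4116 = 1.751 d
  layer 2 (fractured sandstone): t_2 = 8.05 × 0.07 / 0.4116 = 1.369 d
  layer 3 (coarse sand): t_3 = 4.71 × 0.26 / 0.4116 = 2.975 d
Total t = Σ t_i = 6.095 days.

6.09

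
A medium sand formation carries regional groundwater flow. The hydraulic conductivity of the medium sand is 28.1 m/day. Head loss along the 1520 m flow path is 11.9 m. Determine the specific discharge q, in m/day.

0.220

Hydraulic gradient i = Δh / L = 11.9 / 1520 = 0.007829.
Specific discharge q = K · i = 28.10 × 0.007829 = 0.2200 m/day.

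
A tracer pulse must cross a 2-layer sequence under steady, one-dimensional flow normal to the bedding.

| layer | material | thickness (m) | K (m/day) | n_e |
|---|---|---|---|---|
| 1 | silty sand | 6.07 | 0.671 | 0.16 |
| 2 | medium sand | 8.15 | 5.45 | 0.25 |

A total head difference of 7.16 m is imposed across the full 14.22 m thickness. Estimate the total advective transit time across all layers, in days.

4.43

With flow normal to the layers, continuity requires the same specific discharge q through every layer.
Σ(b_i/K_i) = 6.07/0.671 + 8.15/5.45 = 10.54 d.
q = Δh / Σ(b_i/K_i) = 7.16 / 10.54 = 0.6792 m/day.
In each layer the seepage velocity is v_i = q/n_i, so the layer transit time is t_i = b_i·n_i / q:
  layer 1 (silty sand): t_1 = 6.07 × 0.16 / 0.6792 = 1.430 d
  layer 2 (medium sand): t_2 = 8.15 × 0.25 / 0.6792 = 3.000 d
Total t = Σ t_i = 4.430 days.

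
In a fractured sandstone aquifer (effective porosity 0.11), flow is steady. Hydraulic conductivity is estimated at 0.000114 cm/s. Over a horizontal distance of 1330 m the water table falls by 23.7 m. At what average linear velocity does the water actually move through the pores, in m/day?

Convert K: 0.000114 cm/s × 864 = 0.09850 m/day.
Hydraulic gradient i = Δh / L = 23.7 / 1330 = 0.01782.
Darcy flux q = K · i = 0.09850 × 0.01782 = 0.001755 m/day.
Seepage velocity v = q / n_e = 0.001755 / 0.11 = 0.01596 m/day.

0.0160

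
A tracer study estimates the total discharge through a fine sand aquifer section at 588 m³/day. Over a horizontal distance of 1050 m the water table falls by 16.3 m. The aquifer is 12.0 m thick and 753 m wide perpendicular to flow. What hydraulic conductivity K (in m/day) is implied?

Cross-sectional area A = 753 × 12.0 = 9036 m².
Hydraulic gradient i = Δh / L = 16.3 / 1050 = 0.01552.
From Q = K·A·i, K = Q / (A·i) = 588 / (9036 × 0.01552) = 4.192 m/day.

4.19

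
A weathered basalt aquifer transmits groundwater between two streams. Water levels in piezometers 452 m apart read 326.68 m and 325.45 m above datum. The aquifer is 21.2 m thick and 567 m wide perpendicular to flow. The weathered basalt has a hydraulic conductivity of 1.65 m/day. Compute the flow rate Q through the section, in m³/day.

Cross-sectional area A = 567 × 21.2 = 12020 m².
Hydraulic gradient i = (326.68 − 325.45) / 452 = 1.23 / 452 = 0.002721.
Darcy's law: Q = K · A · i = 1.650 × 12020 × 0.002721 = 53.97 m³/day.

54.0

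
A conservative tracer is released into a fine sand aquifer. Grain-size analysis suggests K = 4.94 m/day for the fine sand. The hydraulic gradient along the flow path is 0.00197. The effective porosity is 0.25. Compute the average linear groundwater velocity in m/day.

0.0389

Hydraulic gradient i = 0.00197.
Darcy flux q = K · i = 4.940 × 0.001970 = 0.009732 m/day.
Seepage velocity v = q / n_e = 0.009732 / 0.25 = 0.03893 m/day.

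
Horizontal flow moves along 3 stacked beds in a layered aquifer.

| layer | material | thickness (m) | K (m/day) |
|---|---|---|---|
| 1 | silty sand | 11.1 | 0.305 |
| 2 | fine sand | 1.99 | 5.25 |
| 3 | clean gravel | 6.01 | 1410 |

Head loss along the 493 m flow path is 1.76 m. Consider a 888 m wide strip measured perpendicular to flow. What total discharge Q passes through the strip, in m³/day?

26900

Flow is parallel to layering, so each bed carries its own Darcy discharge and the transmissivities add.
Σ(K_i·b_i) = 0.305×11.1 + 5.25×1.99 + 1410×6.01 = 8488 m²/day.
Hydraulic gradient i = Δh / L = 1.76 / 493 = 0.003570.
Q = Σ(K_i·b_i) · W · i = 8488 × 888 × 0.003570 = 26908 m³/day.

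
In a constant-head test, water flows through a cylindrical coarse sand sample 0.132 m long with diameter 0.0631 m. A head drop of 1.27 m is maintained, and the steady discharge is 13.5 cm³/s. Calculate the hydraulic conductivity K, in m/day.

38.8

Cross-sectional area A = π·(d/2)² = π × (0.0631/2)² = 0.003127 m².
Convert discharge: 13.5 cm³/s = 1.350e-05 m³/s.
Darcy's law rearranged: K = Q·L / (A·Δh) = 1.350e-05 × 0.132 / (0.003127 × 1.27) = 0.0004487 m/s = 38.77 m/day.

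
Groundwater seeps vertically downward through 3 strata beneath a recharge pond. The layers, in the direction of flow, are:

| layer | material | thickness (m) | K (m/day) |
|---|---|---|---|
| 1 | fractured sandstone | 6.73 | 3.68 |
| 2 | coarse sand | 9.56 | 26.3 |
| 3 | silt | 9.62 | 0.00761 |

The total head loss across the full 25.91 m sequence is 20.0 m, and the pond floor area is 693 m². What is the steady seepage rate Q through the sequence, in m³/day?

Flow is perpendicular to layering, so the layers act in series and the equivalent K is the thickness-weighted harmonic mean.
Total thickness L = 6.73 + 9.56 + 9.62 = 25.91 m.
Σ(b_i/K_i) = 6.73/3.68 + 9.56/26.3 + 9.62/0.00761 = 1266 d.
K_eq = L / Σ(b_i/K_i) = 25.91 / 1266 = 0.02046 m/day.
Q = K_eq · A · (Δh/L) = 0.02046 × 693 × (20.0/25.91) = 10.95 m³/day.

10.9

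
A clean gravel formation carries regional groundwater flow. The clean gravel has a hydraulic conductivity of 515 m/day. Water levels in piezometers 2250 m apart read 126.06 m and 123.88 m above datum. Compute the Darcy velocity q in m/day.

Hydraulic gradient i = (126.06 − 123.88) / 2250 = 2.18 / 2250 = 0.0009689.
Specific discharge q = K · i = 515.0 × 0.0009689 = 0.4990 m/day.

0.499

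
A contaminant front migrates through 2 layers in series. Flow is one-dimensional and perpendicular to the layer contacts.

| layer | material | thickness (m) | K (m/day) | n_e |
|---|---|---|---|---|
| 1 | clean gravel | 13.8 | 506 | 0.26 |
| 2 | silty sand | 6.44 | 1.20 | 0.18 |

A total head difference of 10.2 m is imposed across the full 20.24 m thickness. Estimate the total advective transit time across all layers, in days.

With flow normal to the layers, continuity requires the same specific discharge q through every layer.
Σ(b_i/K_i) = 13.8/506 + 6.44/1.20 = 5.394 d.
q = Δh / Σ(b_i/K_i) = 10.2 / 5.394 = 1.891 m/day.
In each layer the seepage velocity is v_i = q/n_i, so the layer transit time is t_i = b_i·n_i / q:
  layer 1 (clean gravel): t_1 = 13.8 × 0.26 / 1.891 = 1.897 d
  layer 2 (silty sand): t_2 = 6.44 × 0.18 / 1.891 = 0.6130 d
Total t = Σ t_i = 2.510 days.

2.51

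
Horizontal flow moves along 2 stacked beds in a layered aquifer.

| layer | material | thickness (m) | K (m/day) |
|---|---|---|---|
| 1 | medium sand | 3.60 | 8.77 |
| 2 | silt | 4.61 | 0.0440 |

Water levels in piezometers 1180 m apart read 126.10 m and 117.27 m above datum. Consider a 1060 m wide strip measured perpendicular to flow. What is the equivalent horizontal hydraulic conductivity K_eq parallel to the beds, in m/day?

Flow is parallel to layering, so each bed carries its own Darcy discharge and the transmissivities add.
Σ(K_i·b_i) = 8.77×3.60 + 0.0440×4.61 = 31.77 m²/day.
Total thickness b = 8.210 m, so K_eq = Σ(K_i·b_i)/b = 3.870 m/day.

3.87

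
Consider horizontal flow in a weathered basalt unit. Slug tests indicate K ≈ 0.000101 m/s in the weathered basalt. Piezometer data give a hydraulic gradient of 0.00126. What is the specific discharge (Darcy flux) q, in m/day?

0.0110

Convert K: 0.000101 m/s × 86400 = 8.726 m/day.
Hydraulic gradient i = 0.00126.
Specific discharge q = K · i = 8.726 × 0.001260 = 0.01100 m/day.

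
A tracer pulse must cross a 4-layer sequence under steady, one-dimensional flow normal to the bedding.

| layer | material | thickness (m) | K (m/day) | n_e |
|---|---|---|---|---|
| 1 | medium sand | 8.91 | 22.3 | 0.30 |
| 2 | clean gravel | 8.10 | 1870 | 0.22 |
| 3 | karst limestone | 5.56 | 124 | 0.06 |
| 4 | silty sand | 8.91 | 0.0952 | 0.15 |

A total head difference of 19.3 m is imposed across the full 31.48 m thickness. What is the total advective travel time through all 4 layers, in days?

With flow normal to the layers, continuity requires the same specific discharge q through every layer.
Σ(b_i/K_i) = 8.91/22.3 + 8.10/1870 + 5.56/124 + 8.91/0.0952 = 94.04 d.
q = Δh / Σ(b_i/K_i) = 19.3 / 94.04 = 0.2052 m/day.
In each layer the seepage velocity is v_i = q/n_i, so the layer transit time is t_i = b_i·n_i / q:
  layer 1 (medium sand): t_1 = 8.91 × 0.30 / 0.2052 = 13.02 d
  layer 2 (clean gravel): t_2 = 8.10 × 0.22 / 0.2052 = 8.683 d
  layer 3 (karst limestone): t_3 = 5.56 × 0.06 / 0.2052 = 1.625 d
  layer 4 (silty sand): t_4 = 8.91 × 0.15 / 0.2052 = 6.512 d
Total t = Σ t_i = 29.85 days.

29.8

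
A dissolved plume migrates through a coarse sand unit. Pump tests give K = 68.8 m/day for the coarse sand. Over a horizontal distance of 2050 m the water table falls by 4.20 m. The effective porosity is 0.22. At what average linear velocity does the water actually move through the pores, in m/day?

0.641

Hydraulic gradient i = Δh / L = 4.20 / 2050 = 0.002049.
Darcy flux q = K · i = 68.80 × 0.002049 = 0.1410 m/day.
Seepage velocity v = q / n_e = 0.1410 / 0.22 = 0.6407 m/day.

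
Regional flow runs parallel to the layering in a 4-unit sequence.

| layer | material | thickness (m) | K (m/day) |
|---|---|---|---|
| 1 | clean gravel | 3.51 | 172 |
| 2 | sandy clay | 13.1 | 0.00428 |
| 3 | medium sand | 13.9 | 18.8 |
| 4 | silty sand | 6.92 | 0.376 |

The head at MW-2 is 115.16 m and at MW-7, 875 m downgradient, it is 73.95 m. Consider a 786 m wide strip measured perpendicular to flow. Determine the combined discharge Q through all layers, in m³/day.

32100

Flow is parallel to layering, so each bed carries its own Darcy discharge and the transmissivities add.
Σ(K_i·b_i) = 172×3.51 + 0.00428×13.1 + 18.8×13.9 + 0.376×6.92 = 867.7 m²/day.
Hydraulic gradient i = (115.16 − 73.95) / 875 = 41.21 / 875 = 0.04710.
Q = Σ(K_i·b_i) · W · i = 867.7 × 786 × 0.04710 = 32121 m³/day.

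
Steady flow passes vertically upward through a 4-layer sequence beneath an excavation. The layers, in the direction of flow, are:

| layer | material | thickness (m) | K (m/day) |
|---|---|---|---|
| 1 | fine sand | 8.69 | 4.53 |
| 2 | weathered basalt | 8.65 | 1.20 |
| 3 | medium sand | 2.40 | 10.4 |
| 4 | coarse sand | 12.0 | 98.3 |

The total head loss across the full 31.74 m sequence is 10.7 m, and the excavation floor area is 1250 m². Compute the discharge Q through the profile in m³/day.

Flow is perpendicular to layering, so the layers act in series and the equivalent K is the thickness-weighted harmonic mean.
Total thickness L = 8.69 + 8.65 + 2.40 + 12.0 = 31.74 m.
Σ(b_i/K_i) = 8.69/4.53 + 8.65/1.20 + 2.40/10.4 + 12.0/98.3 = 9.480 d.
K_eq = L / Σ(b_i/K_i) = 31.74 / 9.480 = 3.348 m/day.
Q = K_eq · A · (Δh/L) = 3.348 × 1250 × (10.7/31.74) = 1411 m³/day.

1410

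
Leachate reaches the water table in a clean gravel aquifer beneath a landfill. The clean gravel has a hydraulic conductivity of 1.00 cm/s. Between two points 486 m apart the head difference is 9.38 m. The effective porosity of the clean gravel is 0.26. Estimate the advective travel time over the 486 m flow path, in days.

Convert K: 1.00 cm/s × 864 = 864.0 m/day.
Hydraulic gradient i = Δh / L = 9.38 / 486 = 0.01930.
Darcy flux q = K · i = 864.0 × 0.01930 = 16.68 m/day.
Seepage velocity v = q / n_e = 16.68 / 0.26 = 64.14 m/day.
Travel time t = L / v = 486 / 64.14 = 7.578 days.

7.58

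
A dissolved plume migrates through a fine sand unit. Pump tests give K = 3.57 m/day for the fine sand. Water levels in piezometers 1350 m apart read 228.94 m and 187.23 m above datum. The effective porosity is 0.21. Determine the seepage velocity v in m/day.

0.525

Hydraulic gradient i = (228.94 − 187.23) / 1350 = 41.71 / 1350 = 0.03090.
Darcy flux q = K · i = 3.570 × 0.03090 = 0.1103 m/day.
Seepage velocity v = q / n_e = 0.1103 / 0.21 = 0.5252 m/day.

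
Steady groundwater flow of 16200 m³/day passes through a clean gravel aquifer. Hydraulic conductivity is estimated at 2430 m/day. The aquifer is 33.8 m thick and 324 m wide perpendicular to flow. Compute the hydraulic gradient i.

Cross-sectional area A = 324 × 33.8 = 10951 m².
From Q = K·A·i, i = Q / (K·A) = 16200 / (2430 × 10951) = 0.0006088.

0.000609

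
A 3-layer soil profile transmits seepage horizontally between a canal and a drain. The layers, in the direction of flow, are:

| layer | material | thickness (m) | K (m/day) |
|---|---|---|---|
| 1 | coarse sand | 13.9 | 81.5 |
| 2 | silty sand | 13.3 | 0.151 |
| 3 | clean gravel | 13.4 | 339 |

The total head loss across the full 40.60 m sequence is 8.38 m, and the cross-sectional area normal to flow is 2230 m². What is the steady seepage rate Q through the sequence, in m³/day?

212

Flow is perpendicular to layering, so the layers act in series and the equivalent K is the thickness-weighted harmonic mean.
Total thickness L = 13.9 + 13.3 + 13.4 = 40.60 m.
Σ(b_i/K_i) = 13.9/81.5 + 13.3/0.151 + 13.4/339 = 88.29 d.
K_eq = L / Σ(b_i/K_i) = 40.60 / 88.29 = 0.4599 m/day.
Q = K_eq · A · (Δh/L) = 0.4599 × 2230 × (8.38/40.60) = 211.7 m³/day.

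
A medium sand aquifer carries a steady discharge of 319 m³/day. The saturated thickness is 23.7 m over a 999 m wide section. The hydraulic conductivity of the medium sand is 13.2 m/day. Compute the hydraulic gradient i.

Cross-sectional area A = 999 × 23.7 = 23676 m².
From Q = K·A·i, i = Q / (K·A) = 319 / (13.20 × 23676) = 0.001021.

0.00102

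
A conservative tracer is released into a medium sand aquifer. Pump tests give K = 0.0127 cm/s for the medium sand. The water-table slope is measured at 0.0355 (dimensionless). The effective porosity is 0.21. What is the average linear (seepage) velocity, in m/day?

1.85

Convert K: 0.0127 cm/s × 864 = 10.97 m/day.
Hydraulic gradient i = 0.0355.
Darcy flux q = K · i = 10.97 × 0.03550 = 0.3895 m/day.
Seepage velocity v = q / n_e = 0.3895 / 0.21 = 1.855 m/day.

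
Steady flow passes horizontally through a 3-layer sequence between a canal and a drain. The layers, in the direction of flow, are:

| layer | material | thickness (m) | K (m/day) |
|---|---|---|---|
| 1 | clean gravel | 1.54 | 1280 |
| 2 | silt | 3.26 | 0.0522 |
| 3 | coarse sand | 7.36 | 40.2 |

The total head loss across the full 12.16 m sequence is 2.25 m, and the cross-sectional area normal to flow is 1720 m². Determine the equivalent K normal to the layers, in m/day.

0.194

Flow is perpendicular to layering, so the layers act in series and the equivalent K is the thickness-weighted harmonic mean.
Total thickness L = 1.54 + 3.26 + 7.36 = 12.16 m.
Σ(b_i/K_i) = 1.54/1280 + 3.26/0.0522 + 7.36/40.2 = 62.64 d.
K_eq = L / Σ(b_i/K_i) = 12.16 / 62.64 = 0.1941 m/day.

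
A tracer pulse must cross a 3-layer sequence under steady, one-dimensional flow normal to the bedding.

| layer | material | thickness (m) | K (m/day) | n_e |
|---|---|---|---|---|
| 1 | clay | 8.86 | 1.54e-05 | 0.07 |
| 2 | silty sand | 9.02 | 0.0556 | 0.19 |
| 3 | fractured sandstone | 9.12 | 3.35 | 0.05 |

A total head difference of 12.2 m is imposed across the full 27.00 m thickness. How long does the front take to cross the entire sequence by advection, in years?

With flow normal to the layers, continuity requires the same specific discharge q through every layer.
Σ(b_i/K_i) = 8.86/1.54e-05 + 9.02/0.0556 + 9.12/3.35 = 5.755e+05 d.
q = Δh / Σ(b_i/K_i) = 12.2 / 5.755e+05 = 2.120e-05 m/day.
In each layer the seepage velocity is v_i = q/n_i, so the layer transit time is t_i = b_i·n_i / q:
  layer 1 (clay): t_1 = 8.86 × 0.07 / 2.120e-05 = 29256 d
  layer 2 (silty sand): t_2 = 9.02 × 0.19 / 2.120e-05 = 80842 d
  layer 3 (fractured sandstone): t_3 = 9.12 × 0.05 / 2.120e-05 = 21510 d
Total t = Σ t_i = 1.316e+05 days = 360.3 years.

360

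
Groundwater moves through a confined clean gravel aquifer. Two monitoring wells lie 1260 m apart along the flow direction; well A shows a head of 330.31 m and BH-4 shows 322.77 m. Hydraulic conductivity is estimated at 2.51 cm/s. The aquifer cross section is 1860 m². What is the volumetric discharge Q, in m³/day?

Convert K: 2.51 cm/s × 864 = 2169 m/day.
Hydraulic gradient i = (330.31 − 322.77) / 1260 = 7.54 / 1260 = 0.005984.
Darcy's law: Q = K · A · i = 2169 × 1860 × 0.005984 = 24138 m³/day.

24100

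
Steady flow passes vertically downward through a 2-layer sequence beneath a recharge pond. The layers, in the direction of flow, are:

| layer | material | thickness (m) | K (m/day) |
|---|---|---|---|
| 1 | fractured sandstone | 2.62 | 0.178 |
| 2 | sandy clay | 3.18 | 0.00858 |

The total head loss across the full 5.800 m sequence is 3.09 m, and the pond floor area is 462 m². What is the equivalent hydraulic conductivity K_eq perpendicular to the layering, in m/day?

0.0151

Flow is perpendicular to layering, so the layers act in series and the equivalent K is the thickness-weighted harmonic mean.
Total thickness L = 2.62 + 3.18 = 5.800 m.
Σ(b_i/K_i) = 2.62/0.178 + 3.18/0.00858 = 385.3 d.
K_eq = L / Σ(b_i/K_i) = 5.800 / 385.3 = 0.01505 m/day.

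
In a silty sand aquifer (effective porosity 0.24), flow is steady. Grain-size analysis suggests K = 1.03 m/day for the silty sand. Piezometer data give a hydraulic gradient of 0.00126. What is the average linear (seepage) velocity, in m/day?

0.00541

Hydraulic gradient i = 0.00126.
Darcy flux q = K · i = 1.030 × 0.001260 = 0.001298 m/day.
Seepage velocity v = q / n_e = 0.001298 / 0.24 = 0.005407 m/day.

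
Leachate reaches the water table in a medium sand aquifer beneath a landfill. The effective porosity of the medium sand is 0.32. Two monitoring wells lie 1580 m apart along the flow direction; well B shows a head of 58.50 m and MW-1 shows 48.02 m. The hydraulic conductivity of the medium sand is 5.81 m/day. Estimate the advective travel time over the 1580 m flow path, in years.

35.9

Hydraulic gradient i = (58.50 − 48.02) / 1580 = 10.48 / 1580 = 0.006633.
Darcy flux q = K · i = 5.810 × 0.006633 = 0.03854 m/day.
Seepage velocity v = q / n_e = 0.03854 / 0.32 = 0.1204 m/day.
Travel time t = L / v = 1580 / 0.1204 = 13120 days = 35.92 years.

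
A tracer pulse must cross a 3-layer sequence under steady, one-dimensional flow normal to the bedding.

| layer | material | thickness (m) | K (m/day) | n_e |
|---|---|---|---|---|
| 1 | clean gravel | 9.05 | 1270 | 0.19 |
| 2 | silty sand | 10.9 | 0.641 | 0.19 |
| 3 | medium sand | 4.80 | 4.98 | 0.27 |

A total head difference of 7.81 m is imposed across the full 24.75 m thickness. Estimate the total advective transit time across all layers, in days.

11.7

With flow normal to the layers, continuity requires the same specific discharge q through every layer.
Σ(b_i/K_i) = 9.05/1270 + 10.9/0.641 + 4.80/4.98 = 17.98 d.
q = Δh / Σ(b_i/K_i) = 7.81 / 17.98 = 0.4345 m/day.
In each layer the seepage velocity is v_i = q/n_i, so the layer transit time is t_i = b_i·n_i / q:
  layer 1 (clean gravel): t_1 = 9.05 × 0.19 / 0.4345 = 3.958 d
  layer 2 (silty sand): t_2 = 10.9 × 0.19 / 0.4345 = 4.767 d
  layer 3 (medium sand): t_3 = 4.80 × 0.27 / 0.4345 = 2.983 d
Total t = Σ t_i = 11.71 days.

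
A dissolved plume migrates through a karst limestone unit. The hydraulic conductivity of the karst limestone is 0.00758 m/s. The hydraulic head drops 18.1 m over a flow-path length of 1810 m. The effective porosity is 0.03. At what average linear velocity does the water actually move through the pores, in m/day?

Convert K: 0.00758 m/s × 86400 = 654.9 m/day.
Hydraulic gradient i = Δh / L = 18.1 / 1810 = 0.01000.
Darcy flux q = K · i = 654.9 × 0.01000 = 6.549 m/day.
Seepage velocity v = q / n_e = 6.549 / 0.03 = 218.3 m/day.

218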